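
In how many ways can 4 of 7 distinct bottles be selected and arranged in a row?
P(7,4) = 7!/(7-4)! = 840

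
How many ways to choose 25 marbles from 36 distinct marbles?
C(36,25) = 36!/(25!×11!) = 600805296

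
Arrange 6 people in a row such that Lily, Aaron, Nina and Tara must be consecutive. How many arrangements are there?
Treat the 4 as one block: (6-4+1)! × 4! = 6 × 24 = 144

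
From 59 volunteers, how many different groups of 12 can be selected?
C(59,12) = 59!/(12!×47!) = 1119487075980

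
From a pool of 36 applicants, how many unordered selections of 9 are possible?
C(36,9) = 36!/(9!×27!) = 94143280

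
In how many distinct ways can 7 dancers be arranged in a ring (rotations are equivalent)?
Circular: fix one position, arrange the rest. (7-1)! = 720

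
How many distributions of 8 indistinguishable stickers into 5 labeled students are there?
C(8+5-1, 5-1) = C(12, 4) = 495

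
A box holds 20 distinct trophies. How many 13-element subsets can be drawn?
C(20,13) = 20!/(13!×7!) = 77520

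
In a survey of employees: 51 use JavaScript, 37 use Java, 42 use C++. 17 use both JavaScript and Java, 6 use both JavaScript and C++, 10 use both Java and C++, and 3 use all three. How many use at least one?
|A∪B∪C| = 51+37+42-17-6-10+3 = 100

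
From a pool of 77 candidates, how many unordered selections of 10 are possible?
C(77,10) = 77!/(10!×67!) = 1096993404430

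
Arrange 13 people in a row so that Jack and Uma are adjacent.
Treat as block: (13-1)! × 2! = 479001600 × 2 = 958003200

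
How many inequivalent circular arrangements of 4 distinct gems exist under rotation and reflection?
(4-1)!/2 = 6/2 = 3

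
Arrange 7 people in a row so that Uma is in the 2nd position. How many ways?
Fix one position: (7-1)! = 720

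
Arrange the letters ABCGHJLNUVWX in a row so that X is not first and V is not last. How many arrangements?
By inclusion-exclusion: 12! - 2×(12-1)! + (12-2)! = 479001600 - 79833600 + 3628800 = 402796800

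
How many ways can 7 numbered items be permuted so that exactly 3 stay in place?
Choose the 3 fixed points C(7,3) = 35, derange the rest: !4 = Σ_{j=0}^{4} (-1)^j·4!/j! = 24 - 24 + 12 - 4 + 1 = 9. Product = 35 × 9 = 315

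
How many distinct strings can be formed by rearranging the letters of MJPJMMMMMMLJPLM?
15! / (2! × 8! × 2! × 3!) = 1351350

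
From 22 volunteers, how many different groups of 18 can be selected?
C(22,18) = 22!/(18!×4!) = 7315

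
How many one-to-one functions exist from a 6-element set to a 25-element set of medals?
P(25,6) = 25!/(25-6)! = 127512000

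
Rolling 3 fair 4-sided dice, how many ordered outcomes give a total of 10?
Coefficient of x^10 in (x + x² + ... + x^4)^3. By inclusion-exclusion on dice exceeding 4: Σ_j (-1)^j C(3,j)·C(10-1-4j, 2) = C(3,0)·C(9,2) - C(3,1)·C(5,2) = 1·36 - 3·10 = 6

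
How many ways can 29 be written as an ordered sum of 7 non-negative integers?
C(29+7-1, 7-1) = C(35, 6) = 1623160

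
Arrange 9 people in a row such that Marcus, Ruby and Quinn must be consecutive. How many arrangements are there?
Treat the 3 as one block: (9-3+1)! × 3! = 5040 × 6 = 30240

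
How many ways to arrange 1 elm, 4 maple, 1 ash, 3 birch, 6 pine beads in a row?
15! / (1! × 4! × 1! × 3! × 6!) = 12612600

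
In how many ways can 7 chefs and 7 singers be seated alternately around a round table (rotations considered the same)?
Fix one of the chefs: (7-1)! ways for the remaining chefs, × 7! ways for the singers = 720 × 5040 = 3628800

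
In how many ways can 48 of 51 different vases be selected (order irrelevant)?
C(51,48) = 51!/(48!×3!) = 20825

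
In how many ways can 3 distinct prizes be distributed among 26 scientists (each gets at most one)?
P(26,3) = 26!/(26-3)! = 15600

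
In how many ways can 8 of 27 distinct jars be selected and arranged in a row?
P(27,8) = 27!/(27-8)! = 89513424000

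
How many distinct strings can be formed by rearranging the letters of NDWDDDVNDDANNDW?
15! / (7! × 4! × 1! × 1! × 2!) = 5405400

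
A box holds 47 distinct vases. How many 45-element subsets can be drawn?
C(47,45) = 47!/(45!×2!) = 1081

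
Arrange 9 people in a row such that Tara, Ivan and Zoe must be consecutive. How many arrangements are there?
Treat the 3 as one block: (9-3+1)! × 3! = 5040 × 6 = 30240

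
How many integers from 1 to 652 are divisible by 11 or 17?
⌊652/11⌋ + ⌊652/17⌋ - ⌊652/187⌋ = 59 + 38 - 3 = 94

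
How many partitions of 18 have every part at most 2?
Let r_j(i) = number of partitions of i into parts ≤ j, for i = 0..18. r_1(i) = 1 for all i; r_j(i) = r_{j-1}(i) + r_j(i-j). Rows j = 2..2: ≤2: 1 1 2 2 3 3 4 4 5 5 6 6 7 7 8 8 9 9 10. r_2(18) = 10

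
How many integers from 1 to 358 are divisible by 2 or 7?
⌊358/2⌋ + ⌊358/7⌋ - ⌊358/14⌋ = 179 + 51 - 25 = 205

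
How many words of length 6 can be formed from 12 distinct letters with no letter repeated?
P(12,6) = 12!/(12-6)! = 665280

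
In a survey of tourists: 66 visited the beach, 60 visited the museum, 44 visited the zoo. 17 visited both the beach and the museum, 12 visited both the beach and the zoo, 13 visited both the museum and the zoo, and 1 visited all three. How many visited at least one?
|A∪B∪C| = 66+60+44-17-12-13+1 = 129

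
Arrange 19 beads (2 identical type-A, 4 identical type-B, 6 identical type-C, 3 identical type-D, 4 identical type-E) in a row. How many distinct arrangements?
19! / (2! × 4! × 6! × 3! × 4!) = 24443218800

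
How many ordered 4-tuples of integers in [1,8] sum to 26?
Coefficient of x^26 in (x + x² + ... + x^8)^4. By inclusion-exclusion on dice exceeding 8: Σ_j (-1)^j C(4,j)·C(26-1-8j, 3) = C(4,0)·C(25,3) - C(4,1)·C(17,3) + C(4,2)·C(9,3) = 1·2300 - 4·680 + 6·84 = 84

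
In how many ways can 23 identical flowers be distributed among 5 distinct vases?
C(23+5-1, 5-1) = C(27, 4) = 17550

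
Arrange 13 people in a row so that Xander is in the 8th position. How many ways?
Fix one position: (13-1)! = 479001600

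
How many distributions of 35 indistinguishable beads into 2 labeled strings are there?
C(35+2-1, 2-1) = C(36, 1) = 36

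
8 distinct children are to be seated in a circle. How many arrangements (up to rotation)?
Circular: fix one position, arrange the rest. (8-1)! = 5040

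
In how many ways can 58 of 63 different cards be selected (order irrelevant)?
C(63,58) = 63!/(58!×5!) = 7028847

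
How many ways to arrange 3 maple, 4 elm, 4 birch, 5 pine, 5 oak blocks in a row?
21! / (3! × 4! × 4! × 5! × 5!) = 1026615189600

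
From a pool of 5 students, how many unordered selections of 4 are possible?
C(5,4) = 5!/(4!×1!) = 5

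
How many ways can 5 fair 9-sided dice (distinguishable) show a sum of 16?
Coefficient of x^16 in (x + x² + ... + x^9)^5. By inclusion-exclusion on dice exceeding 9: Σ_j (-1)^j C(5,j)·C(16-1-9j, 4) = C(5,0)·C(15,4) - C(5,1)·C(6,4) = 1·1365 - 5·15 = 1290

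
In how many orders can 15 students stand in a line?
15! = 1307674368000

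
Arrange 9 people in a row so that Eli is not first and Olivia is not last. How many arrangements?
By inclusion-exclusion: 9! - 2×(9-1)! + (9-2)! = 362880 - 80640 + 5040 = 287280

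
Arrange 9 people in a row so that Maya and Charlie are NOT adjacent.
Total - adjacent = 9! - (9-1)!×2 = 362880 - 80640 = 282240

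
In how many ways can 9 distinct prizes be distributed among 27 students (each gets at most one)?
P(27,9) = 27!/(27-9)! = 1700755056000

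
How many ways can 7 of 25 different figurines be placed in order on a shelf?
P(25,7) = 25!/(25-7)! = 2422728000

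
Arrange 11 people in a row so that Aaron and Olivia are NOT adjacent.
Total - adjacent = 11! - (11-1)!×2 = 39916800 - 7257600 = 32659200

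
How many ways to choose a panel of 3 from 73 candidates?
C(73,3) = 73!/(3!×70!) = 62196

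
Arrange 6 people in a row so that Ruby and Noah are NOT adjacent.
Total - adjacent = 6! - (6-1)!×2 = 720 - 240 = 480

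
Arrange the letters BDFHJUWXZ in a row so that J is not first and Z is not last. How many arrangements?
By inclusion-exclusion: 9! - 2×(9-1)! + (9-2)! = 362880 - 80640 + 5040 = 287280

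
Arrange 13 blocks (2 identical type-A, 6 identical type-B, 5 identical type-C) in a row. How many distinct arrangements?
13! / (2! × 6! × 5!) = 36036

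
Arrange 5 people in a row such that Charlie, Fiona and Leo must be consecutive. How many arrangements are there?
Treat the 3 as one block: (5-3+1)! × 3! = 6 × 6 = 36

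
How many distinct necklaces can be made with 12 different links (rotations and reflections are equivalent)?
(12-1)!/2 = 39916800/2 = 19958400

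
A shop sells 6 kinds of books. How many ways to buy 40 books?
C(40+6-1, 6-1) = C(45, 5) = 1221759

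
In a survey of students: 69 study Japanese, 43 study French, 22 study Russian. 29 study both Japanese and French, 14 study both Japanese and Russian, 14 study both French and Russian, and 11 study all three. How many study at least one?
|A∪B∪C| = 69+43+22-29-14-14+11 = 88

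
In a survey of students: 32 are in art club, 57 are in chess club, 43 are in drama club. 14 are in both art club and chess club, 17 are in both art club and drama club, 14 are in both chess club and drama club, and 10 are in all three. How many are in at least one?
|A∪B∪C| = 32+57+43-14-17-14+10 = 97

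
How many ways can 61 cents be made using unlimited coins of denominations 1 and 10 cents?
Coefficient of x^61 in 1/(1-x^1) · 1/(1-x^10). Use j coins of 10 for j = 0..⌊61/10⌋ = 6, the rest in 1s: 6 + 1 = 7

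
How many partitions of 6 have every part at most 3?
Let r_j(i) = number of partitions of i into parts ≤ j, for i = 0..6. r_1(i) = 1 for all i; r_j(i) = r_{j-1}(i) + r_j(i-j). Rows j = 2..3: ≤2: 1 1 2 2 3 3 4; ≤3: 1 1 2 3 4 5 7. r_3(6) = 7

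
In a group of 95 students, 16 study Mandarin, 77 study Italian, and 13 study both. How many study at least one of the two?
|A∪B| = |A| + |B| - |A∩B| = 16 + 77 - 13 = 80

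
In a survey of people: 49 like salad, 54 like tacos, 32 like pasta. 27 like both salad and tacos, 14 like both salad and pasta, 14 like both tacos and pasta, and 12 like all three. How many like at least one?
|A∪B∪C| = 49+54+32-27-14-14+12 = 92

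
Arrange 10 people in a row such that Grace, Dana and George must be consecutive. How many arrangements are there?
Treat the 3 as one block: (10-3+1)! × 3! = 40320 × 6 = 241920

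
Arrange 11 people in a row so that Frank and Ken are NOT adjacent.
Total - adjacent = 11! - (11-1)!×2 = 39916800 - 7257600 = 32659200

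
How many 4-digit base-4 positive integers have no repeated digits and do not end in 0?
Last digit: 3 nonzero choices. First digit: 2 (nonzero, ≠last). Middle 2: P(2,2) = 2. Total = 12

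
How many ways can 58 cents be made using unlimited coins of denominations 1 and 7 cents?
Coefficient of x^58 in 1/(1-x^1) · 1/(1-x^7). Use j coins of 7 for j = 0..⌊58/7⌋ = 8, the rest in 1s: 8 + 1 = 9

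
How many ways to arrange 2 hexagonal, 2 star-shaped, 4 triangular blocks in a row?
8! / (2! × 2! × 4!) = 420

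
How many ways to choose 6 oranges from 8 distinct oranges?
C(8,6) = 8!/(6!×2!) = 28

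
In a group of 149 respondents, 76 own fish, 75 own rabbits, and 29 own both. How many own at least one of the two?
|A∪B| = |A| + |B| - |A∩B| = 76 + 75 - 29 = 122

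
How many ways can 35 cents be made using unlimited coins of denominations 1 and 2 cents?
Coefficient of x^35 in 1/(1-x^1) · 1/(1-x^2). Use j coins of 2 for j = 0..⌊35/2⌋ = 17, the rest in 1s: 17 + 1 = 18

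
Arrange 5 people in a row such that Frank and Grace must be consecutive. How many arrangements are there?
Treat the 2 as one block: (5-2+1)! × 2! = 24 × 2 = 48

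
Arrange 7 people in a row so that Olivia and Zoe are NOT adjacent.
Total - adjacent = 7! - (7-1)!×2 = 5040 - 1440 = 3600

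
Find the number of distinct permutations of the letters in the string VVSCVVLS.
8! / (4! × 1! × 1! × 2!) = 840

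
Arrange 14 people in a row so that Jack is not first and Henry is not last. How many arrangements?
By inclusion-exclusion: 14! - 2×(14-1)! + (14-2)! = 87178291200 - 12454041600 + 479001600 = 75203251200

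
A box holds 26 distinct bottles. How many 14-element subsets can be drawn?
C(26,14) = 26!/(14!×12!) = 9657700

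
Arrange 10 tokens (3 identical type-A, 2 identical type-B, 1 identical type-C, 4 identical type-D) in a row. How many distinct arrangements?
10! / (3! × 2! × 1! × 4!) = 12600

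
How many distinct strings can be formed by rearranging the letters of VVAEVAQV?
8! / (1! × 2! × 4! × 1!) = 840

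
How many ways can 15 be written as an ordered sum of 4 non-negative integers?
C(15+4-1, 4-1) = C(18, 3) = 816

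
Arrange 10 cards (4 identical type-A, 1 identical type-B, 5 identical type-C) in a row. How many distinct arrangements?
10! / (4! × 1! × 5!) = 1260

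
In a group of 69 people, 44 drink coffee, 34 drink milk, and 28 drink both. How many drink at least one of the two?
|A∪B| = |A| + |B| - |A∩B| = 44 + 34 - 28 = 50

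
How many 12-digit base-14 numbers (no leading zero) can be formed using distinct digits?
First digit: 13 choices (nonzero). Then descending: 13 × 13 × 12 × 11 × 10 × 9 × 8 × 7 × 6 × 5 × 4 × 3 = 40475635200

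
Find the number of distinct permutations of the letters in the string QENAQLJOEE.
10! / (2! × 1! × 1! × 1! × 1! × 3! × 1!) = 302400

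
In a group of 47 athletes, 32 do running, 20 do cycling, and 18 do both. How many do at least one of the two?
|A∪B| = |A| + |B| - |A∩B| = 32 + 20 - 18 = 34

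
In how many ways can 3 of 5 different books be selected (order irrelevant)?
C(5,3) = 5!/(3!×2!) = 10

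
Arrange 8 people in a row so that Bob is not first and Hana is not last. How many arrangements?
By inclusion-exclusion: 8! - 2×(8-1)! + (8-2)! = 40320 - 10080 + 720 = 30960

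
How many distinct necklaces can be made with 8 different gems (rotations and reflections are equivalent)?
(8-1)!/2 = 5040/2 = 2520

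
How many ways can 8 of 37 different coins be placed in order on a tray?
P(37,8) = 37!/(37-8)! = 1556675366400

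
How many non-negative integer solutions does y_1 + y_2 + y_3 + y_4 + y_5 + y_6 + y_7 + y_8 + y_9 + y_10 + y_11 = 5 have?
C(5+11-1, 11-1) = C(15, 10) = 3003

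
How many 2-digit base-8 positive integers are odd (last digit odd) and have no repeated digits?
Last∈{1,3,5,7}. Last=0: 0. Last nonzero: 4×6×P(6,0) = 24. Total = 24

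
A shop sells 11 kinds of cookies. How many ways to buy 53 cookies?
C(53+11-1, 11-1) = C(63, 10) = 127805525001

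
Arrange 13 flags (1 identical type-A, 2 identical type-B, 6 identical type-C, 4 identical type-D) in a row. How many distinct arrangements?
13! / (1! × 2! × 6! × 4!) = 180180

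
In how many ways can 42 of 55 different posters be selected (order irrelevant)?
C(55,42) = 55!/(42!×13!) = 1451182990950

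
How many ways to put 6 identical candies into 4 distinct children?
C(6+4-1, 4-1) = C(9, 3) = 84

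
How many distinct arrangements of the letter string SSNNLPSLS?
9! / (4! × 2! × 2! × 1!) = 3780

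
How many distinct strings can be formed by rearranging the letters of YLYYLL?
6! / (3! × 3!) = 20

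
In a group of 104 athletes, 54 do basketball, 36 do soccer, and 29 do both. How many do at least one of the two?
|A∪B| = |A| + |B| - |A∩B| = 54 + 36 - 29 = 61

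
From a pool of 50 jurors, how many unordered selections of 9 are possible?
C(50,9) = 50!/(9!×41!) = 2505433700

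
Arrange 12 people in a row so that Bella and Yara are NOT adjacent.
Total - adjacent = 12! - (12-1)!×2 = 479001600 - 79833600 = 399168000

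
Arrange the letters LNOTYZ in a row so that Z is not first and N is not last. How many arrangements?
By inclusion-exclusion: 6! - 2×(6-1)! + (6-2)! = 720 - 240 + 24 = 504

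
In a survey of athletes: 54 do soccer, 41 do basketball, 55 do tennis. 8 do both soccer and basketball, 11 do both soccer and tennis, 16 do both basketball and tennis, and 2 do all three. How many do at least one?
|A∪B∪C| = 54+41+55-8-11-16+2 = 117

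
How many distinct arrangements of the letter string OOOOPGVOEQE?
11! / (5! × 1! × 2! × 1! × 1! × 1!) = 166320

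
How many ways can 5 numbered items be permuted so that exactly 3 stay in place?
Choose the 3 fixed points C(5,3) = 10, derange the rest: !2 = Σ_{j=0}^{2} (-1)^j·2!/j! = 2 - 2 + 1 = 1. Product = 10 × 1 = 10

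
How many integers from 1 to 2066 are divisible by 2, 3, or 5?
⌊2066/2⌋+⌊2066/3⌋+⌊2066/5⌋ - ⌊2066/6⌋-⌊2066/10⌋-⌊2066/15⌋ + ⌊2066/30⌋ = 1033+688+413 - 344-206-137 + 68 = 1515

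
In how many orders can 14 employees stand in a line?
14! = 87178291200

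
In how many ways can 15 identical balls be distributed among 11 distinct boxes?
C(15+11-1, 11-1) = C(25, 10) = 3268760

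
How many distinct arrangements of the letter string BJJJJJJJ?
8! / (1! × 7!) = 8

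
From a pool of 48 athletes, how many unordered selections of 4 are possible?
C(48,4) = 48!/(4!×44!) = 194580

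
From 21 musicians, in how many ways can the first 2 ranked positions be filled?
P(21,2) = 21!/(21-2)! = 420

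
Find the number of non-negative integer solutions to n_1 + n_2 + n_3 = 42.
C(42+3-1, 3-1) = C(44, 2) = 946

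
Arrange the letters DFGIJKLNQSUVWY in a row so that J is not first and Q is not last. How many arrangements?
By inclusion-exclusion: 14! - 2×(14-1)! + (14-2)! = 87178291200 - 12454041600 + 479001600 = 75203251200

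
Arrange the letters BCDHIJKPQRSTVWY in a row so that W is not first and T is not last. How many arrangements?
By inclusion-exclusion: 15! - 2×(15-1)! + (15-2)! = 1307674368000 - 174356582400 + 6227020800 = 1139544806400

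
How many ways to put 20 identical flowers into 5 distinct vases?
C(20+5-1, 5-1) = C(24, 4) = 10626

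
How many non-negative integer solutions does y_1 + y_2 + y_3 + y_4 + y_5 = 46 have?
C(46+5-1, 5-1) = C(50, 4) = 230300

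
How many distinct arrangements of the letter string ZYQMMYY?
7! / (2! × 1! × 3! × 1!) = 420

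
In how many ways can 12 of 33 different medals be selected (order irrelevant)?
C(33,12) = 33!/(12!×21!) = 354817320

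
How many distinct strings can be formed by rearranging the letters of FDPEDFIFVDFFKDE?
15! / (1! × 2! × 1! × 5! × 1! × 1! × 4!) = 227026800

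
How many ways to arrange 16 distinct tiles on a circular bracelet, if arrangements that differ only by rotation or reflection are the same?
(16-1)!/2 = 1307674368000/2 = 653837184000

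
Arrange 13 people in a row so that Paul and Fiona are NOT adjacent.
Total - adjacent = 13! - (13-1)!×2 = 6227020800 - 958003200 = 5269017600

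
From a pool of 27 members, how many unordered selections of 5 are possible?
C(27,5) = 27!/(5!×22!) = 80730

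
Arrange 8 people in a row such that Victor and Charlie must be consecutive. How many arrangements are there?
Treat the 2 as one block: (8-2+1)! × 2! = 5040 × 2 = 10080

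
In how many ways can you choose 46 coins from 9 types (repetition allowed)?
C(46+9-1, 9-1) = C(54, 8) = 1040465790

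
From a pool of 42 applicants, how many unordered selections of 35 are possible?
C(42,35) = 42!/(35!×7!) = 26978328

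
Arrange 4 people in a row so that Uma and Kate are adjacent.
Treat as block: (4-1)! × 2! = 6 × 2 = 12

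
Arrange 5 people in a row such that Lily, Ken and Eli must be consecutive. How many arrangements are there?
Treat the 3 as one block: (5-3+1)! × 3! = 6 × 6 = 36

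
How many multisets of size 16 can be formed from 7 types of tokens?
C(16+7-1, 7-1) = C(22, 6) = 74613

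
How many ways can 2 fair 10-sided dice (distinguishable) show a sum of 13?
Coefficient of x^13 in (x + x² + ... + x^10)^2. By inclusion-exclusion on dice exceeding 10: Σ_j (-1)^j C(2,j)·C(13-1-10j, 1) = C(2,0)·C(12,1) - C(2,1)·C(2,1) = 1·12 - 2·2 = 8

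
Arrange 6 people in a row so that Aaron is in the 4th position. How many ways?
Fix one position: (6-1)! = 120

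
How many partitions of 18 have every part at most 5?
Let r_j(i) = number of partitions of i into parts ≤ j, for i = 0..18. r_1(i) = 1 for all i; r_j(i) = r_{j-1}(i) + r_j(i-j). Rows j = 2..5: ≤2: 1 1 2 2 3 3 4 4 5 5 6 6 7 7 8 8 9 9 10; ≤3: 1 1 2 3 4 5 7 8 10 12 14 16 19 21 24 27 30 33 37; ≤4: 1 1 2 3 5 6 9 11 15 18 23 27 34 39 47 54 64 72 84; ≤5: 1 1 2 3 5 7 10 13 18 23 30 37 47 57 70 84 101 119 141. r_5(18) = 141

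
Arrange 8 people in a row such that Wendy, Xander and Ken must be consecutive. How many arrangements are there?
Treat the 3 as one block: (8-3+1)! × 3! = 720 × 6 = 4320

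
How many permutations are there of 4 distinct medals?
4! = 24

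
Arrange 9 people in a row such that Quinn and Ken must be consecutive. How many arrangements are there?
Treat the 2 as one block: (9-2+1)! × 2! = 40320 × 2 = 80640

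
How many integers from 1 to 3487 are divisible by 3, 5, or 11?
⌊3487/3⌋+⌊3487/5⌋+⌊3487/11⌋ - ⌊3487/15⌋-⌊3487/33⌋-⌊3487/55⌋ + ⌊3487/165⌋ = 1162+697+317 - 232-105-63 + 21 = 1797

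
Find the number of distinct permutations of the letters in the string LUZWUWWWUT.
10! / (3! × 4! × 1! × 1! × 1!) = 25200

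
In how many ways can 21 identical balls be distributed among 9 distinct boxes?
C(21+9-1, 9-1) = C(29, 8) = 4292145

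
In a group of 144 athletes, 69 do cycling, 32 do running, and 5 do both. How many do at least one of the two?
|A∪B| = |A| + |B| - |A∩B| = 69 + 32 - 5 = 96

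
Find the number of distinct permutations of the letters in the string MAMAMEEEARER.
12! / (2! × 4! × 3! × 3!) = 277200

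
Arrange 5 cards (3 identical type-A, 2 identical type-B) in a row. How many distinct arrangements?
5! / (3! × 2!) = 10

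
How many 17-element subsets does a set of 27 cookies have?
C(27,17) = 27!/(17!×10!) = 8436285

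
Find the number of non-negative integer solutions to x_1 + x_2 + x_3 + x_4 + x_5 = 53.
C(53+5-1, 5-1) = C(57, 4) = 395010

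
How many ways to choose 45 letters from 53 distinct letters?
C(53,45) = 53!/(45!×8!) = 886322710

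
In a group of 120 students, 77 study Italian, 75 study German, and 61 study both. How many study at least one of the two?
|A∪B| = |A| + |B| - |A∩B| = 77 + 75 - 61 = 91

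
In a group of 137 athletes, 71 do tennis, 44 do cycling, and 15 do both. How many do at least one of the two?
|A∪B| = |A| + |B| - |A∩B| = 71 + 44 - 15 = 100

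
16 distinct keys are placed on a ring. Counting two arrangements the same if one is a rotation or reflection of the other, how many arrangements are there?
(16-1)!/2 = 1307674368000/2 = 653837184000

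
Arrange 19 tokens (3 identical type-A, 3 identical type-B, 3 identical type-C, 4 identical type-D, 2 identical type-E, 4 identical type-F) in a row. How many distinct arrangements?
19! / (3! × 3! × 3! × 4! × 2! × 4!) = 488864376000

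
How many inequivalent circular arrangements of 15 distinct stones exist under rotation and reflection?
(15-1)!/2 = 87178291200/2 = 43589145600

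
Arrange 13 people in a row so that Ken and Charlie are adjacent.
Treat as block: (13-1)! × 2! = 479001600 × 2 = 958003200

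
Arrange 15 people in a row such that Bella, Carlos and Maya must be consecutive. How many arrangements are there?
Treat the 3 as one block: (15-3+1)! × 3! = 6227020800 × 6 = 37362124800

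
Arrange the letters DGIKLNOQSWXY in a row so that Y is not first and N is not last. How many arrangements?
By inclusion-exclusion: 12! - 2×(12-1)! + (12-2)! = 479001600 - 79833600 + 3628800 = 402796800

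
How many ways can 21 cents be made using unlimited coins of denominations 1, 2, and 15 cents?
Coefficient of x^21 in 1/(1-x^1) · 1/(1-x^2) · 1/(1-x^15). Case on j = number of 15-cent coins (j = 0..1); remainder r = 21 - 15j is made from {1,2} in ⌊r/2⌋+1 ways. r = 21, 6 → 11 + 4 = 15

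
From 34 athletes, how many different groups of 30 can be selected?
C(34,30) = 34!/(30!×4!) = 46376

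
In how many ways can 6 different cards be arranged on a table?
6! = 720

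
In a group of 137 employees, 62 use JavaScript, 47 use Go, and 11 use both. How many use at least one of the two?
|A∪B| = |A| + |B| - |A∩B| = 62 + 47 - 11 = 98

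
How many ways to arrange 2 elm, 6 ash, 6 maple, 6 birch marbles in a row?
20! / (2! × 6! × 6! × 6!) = 3259095840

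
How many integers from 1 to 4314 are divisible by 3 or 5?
⌊4314/3⌋ + ⌊4314/5⌋ - ⌊4314/15⌋ = 1438 + 862 - 287 = 2013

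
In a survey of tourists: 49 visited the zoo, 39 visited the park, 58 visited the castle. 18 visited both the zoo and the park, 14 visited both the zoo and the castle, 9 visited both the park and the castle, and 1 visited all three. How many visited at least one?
|A∪B∪C| = 49+39+58-18-14-9+1 = 106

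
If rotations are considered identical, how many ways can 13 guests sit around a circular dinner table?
Circular: fix one position, arrange the rest. (13-1)! = 479001600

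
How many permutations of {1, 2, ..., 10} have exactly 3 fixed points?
Choose the 3 fixed points C(10,3) = 120, derange the rest: !7 = Σ_{j=0}^{7} (-1)^j·7!/j! = 5040 - 5040 + 2520 - 840 + 210 - 42 + 7 - 1 = 1854. Product = 120 × 1854 = 222480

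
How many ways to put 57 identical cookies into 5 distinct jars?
C(57+5-1, 5-1) = C(61, 4) = 521855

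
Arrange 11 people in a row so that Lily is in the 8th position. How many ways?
Fix one position: (11-1)! = 3628800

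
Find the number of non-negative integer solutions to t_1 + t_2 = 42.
C(42+2-1, 2-1) = C(43, 1) = 43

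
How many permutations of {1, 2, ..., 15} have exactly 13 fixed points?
Choose the 13 fixed points C(15,13) = 105, derange the rest: !2 = Σ_{j=0}^{2} (-1)^j·2!/j! = 2 - 2 + 1 = 1. Product = 105 × 1 = 105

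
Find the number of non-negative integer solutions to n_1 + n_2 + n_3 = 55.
C(55+3-1, 3-1) = C(57, 2) = 1596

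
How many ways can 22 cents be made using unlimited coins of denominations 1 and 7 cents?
Coefficient of x^22 in 1/(1-x^1) · 1/(1-x^7). Use j coins of 7 for j = 0..⌊22/7⌋ = 3, the rest in 1s: 3 + 1 = 4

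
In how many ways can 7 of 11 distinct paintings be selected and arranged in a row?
P(11,7) = 11!/(11-7)! = 1663200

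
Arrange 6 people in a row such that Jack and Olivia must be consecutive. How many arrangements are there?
Treat the 2 as one block: (6-2+1)! × 2! = 120 × 2 = 240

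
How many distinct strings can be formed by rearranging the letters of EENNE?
5! / (2! × 3!) = 10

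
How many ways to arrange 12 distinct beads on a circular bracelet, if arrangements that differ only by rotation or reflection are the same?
(12-1)!/2 = 39916800/2 = 19958400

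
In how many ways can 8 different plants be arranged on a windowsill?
8! = 40320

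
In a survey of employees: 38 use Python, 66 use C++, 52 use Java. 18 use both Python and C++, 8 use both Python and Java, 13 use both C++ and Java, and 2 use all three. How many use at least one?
|A∪B∪C| = 38+66+52-18-8-13+2 = 119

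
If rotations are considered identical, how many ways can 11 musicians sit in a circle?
Circular: fix one position, arrange the rest. (11-1)! = 3628800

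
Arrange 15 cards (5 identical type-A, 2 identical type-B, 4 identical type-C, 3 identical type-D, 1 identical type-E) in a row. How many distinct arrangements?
15! / (5! × 2! × 4! × 3! × 1!) = 37837800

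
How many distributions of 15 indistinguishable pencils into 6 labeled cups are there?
C(15+6-1, 6-1) = C(20, 5) = 15504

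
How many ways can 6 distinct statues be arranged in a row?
6! = 720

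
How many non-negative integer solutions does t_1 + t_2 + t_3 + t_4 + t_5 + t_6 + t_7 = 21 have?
C(21+7-1, 7-1) = C(27, 6) = 296010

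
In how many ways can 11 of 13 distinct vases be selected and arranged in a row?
P(13,11) = 13!/(13-11)! = 3113510400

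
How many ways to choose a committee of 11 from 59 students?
C(59,11) = 59!/(11!×48!) = 279871768995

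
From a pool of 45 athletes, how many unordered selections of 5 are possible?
C(45,5) = 45!/(5!×40!) = 1221759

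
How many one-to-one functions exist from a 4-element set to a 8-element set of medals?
P(8,4) = 8!/(8-4)! = 1680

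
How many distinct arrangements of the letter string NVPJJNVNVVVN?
12! / (4! × 2! × 5! × 1!) = 83160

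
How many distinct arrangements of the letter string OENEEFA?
7! / (1! × 1! × 3! × 1! × 1!) = 840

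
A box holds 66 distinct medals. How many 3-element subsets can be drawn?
C(66,3) = 66!/(3!×63!) = 45760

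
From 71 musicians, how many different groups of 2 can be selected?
C(71,2) = 71!/(2!×69!) = 2485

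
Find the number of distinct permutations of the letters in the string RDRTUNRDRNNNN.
13! / (4! × 1! × 1! × 5! × 2!) = 1081080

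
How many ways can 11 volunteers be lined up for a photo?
11! = 39916800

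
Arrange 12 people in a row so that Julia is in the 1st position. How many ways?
Fix one position: (12-1)! = 39916800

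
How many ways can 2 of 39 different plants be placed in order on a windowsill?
P(39,2) = 39!/(39-2)! = 1482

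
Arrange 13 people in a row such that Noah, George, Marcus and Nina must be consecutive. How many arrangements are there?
Treat the 4 as one block: (13-4+1)! × 4! = 3628800 × 24 = 87091200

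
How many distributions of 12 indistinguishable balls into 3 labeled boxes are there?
C(12+3-1, 3-1) = C(14, 2) = 91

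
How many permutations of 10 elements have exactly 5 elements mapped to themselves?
Choose the 5 fixed points C(10,5) = 252, derange the rest: !5 = Σ_{j=0}^{5} (-1)^j·5!/j! = 120 - 120 + 60 - 20 + 5 - 1 = 44. Product = 252 × 44 = 11088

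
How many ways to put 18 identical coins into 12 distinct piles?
C(18+12-1, 12-1) = C(29, 11) = 34597290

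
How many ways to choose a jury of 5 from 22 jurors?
C(22,5) = 22!/(5!×17!) = 26334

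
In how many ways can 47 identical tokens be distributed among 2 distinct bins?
C(47+2-1, 2-1) = C(48, 1) = 48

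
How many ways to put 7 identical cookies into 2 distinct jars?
C(7+2-1, 2-1) = C(8, 1) = 8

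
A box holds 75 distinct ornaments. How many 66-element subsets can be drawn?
C(75,66) = 75!/(66!×9!) = 125595622175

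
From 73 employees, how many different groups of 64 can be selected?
C(73,64) = 73!/(64!×9!) = 97082021465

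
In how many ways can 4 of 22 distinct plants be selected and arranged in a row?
P(22,4) = 22!/(22-4)! = 175560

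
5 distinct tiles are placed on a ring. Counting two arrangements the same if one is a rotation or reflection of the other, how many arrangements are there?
(5-1)!/2 = 24/2 = 12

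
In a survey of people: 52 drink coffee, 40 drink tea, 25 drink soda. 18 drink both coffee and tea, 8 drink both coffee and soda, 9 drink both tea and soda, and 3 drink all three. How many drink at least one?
|A∪B∪C| = 52+40+25-18-8-9+3 = 85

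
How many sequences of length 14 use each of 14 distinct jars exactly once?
14! = 87178291200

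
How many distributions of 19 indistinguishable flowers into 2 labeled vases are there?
C(19+2-1, 2-1) = C(20, 1) = 20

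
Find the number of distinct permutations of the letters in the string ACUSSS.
6! / (1! × 1! × 1! × 3!) = 120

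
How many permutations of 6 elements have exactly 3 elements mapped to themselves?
Choose the 3 fixed points C(6,3) = 20, derange the rest: !3 = Σ_{j=0}^{3} (-1)^j·3!/j! = 6 - 6 + 3 - 1 = 2. Product = 20 × 2 = 40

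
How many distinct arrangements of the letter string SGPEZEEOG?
9! / (2! × 3! × 1! × 1! × 1! × 1!) = 30240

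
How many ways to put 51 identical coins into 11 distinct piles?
C(51+11-1, 11-1) = C(61, 10) = 90177170226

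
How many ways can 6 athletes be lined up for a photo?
6! = 720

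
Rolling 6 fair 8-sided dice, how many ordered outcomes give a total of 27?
Coefficient of x^27 in (x + x² + ... + x^8)^6. By inclusion-exclusion on dice exceeding 8: Σ_j (-1)^j C(6,j)·C(27-1-8j, 5) = C(6,0)·C(26,5) - C(6,1)·C(18,5) + C(6,2)·C(10,5) = 1·65780 - 6·8568 + 15·252 = 18152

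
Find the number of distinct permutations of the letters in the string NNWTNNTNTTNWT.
13! / (2! × 5! × 6!) = 36036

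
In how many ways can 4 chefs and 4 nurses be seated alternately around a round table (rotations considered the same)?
Fix one of the chefs: (4-1)! ways for the remaining chefs, × 4! ways for the nurses = 6 × 24 = 144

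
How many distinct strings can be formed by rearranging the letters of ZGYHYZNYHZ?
10! / (2! × 3! × 1! × 3! × 1!) = 50400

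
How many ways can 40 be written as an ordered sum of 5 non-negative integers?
C(40+5-1, 5-1) = C(44, 4) = 135751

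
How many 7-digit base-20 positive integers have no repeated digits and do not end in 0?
Last digit: 19 nonzero choices. First digit: 18 (nonzero, ≠last). Middle 5: P(18,5) = 1028160. Total = 351630720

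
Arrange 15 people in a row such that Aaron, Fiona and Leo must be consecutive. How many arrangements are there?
Treat the 3 as one block: (15-3+1)! × 3! = 6227020800 × 6 = 37362124800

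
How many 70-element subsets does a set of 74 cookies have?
C(74,70) = 74!/(70!×4!) = 1150626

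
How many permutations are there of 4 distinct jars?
4! = 24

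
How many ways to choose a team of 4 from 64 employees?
C(64,4) = 64!/(4!×60!) = 635376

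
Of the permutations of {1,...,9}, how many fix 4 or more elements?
Exactly j fixed points: C(9,j)·!(9-j); sum over j ≥ 4 (derangement numbers via !m = (m-1)·(!(m-1) + !(m-2)): !0..!5 = 1, 0, 1, 2, 9, 44). Σ_{j=4}^{9} C(9,j)·!(9-j) = C(9,4)·!5 + C(9,5)·!4 + C(9,6)·!3 + C(9,7)·!2 + C(9,8)·!1 + C(9,9)·!0 = 126·44 + 126·9 + 84·2 + 36·1 + 9·0 + 1·1 = 6883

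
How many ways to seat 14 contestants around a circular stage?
Circular: fix one position, arrange the rest. (14-1)! = 6227020800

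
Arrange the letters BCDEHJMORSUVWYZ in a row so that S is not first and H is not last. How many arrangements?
By inclusion-exclusion: 15! - 2×(15-1)! + (15-2)! = 1307674368000 - 174356582400 + 6227020800 = 1139544806400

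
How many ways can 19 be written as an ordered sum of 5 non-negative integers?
C(19+5-1, 5-1) = C(23, 4) = 8855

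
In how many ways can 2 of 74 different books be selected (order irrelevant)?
C(74,2) = 74!/(2!×72!) = 2701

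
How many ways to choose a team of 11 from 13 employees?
C(13,11) = 13!/(11!×2!) = 78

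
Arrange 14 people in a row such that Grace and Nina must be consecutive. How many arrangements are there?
Treat the 2 as one block: (14-2+1)! × 2! = 6227020800 × 2 = 12454041600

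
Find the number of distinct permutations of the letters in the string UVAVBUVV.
8! / (1! × 2! × 1! × 4!) = 840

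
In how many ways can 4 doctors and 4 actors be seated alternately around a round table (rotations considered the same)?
Fix one of the doctors: (4-1)! ways for the remaining doctors, × 4! ways for the actors = 6 × 24 = 144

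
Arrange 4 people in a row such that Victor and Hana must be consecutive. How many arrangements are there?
Treat the 2 as one block: (4-2+1)! × 2! = 6 × 2 = 12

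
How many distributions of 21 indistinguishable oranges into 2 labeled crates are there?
C(21+2-1, 2-1) = C(22, 1) = 22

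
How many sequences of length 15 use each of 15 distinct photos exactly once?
15! = 1307674368000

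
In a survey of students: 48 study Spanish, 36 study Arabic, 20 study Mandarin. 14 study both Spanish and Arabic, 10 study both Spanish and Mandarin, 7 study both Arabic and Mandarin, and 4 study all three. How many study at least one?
|A∪B∪C| = 48+36+20-14-10-7+4 = 77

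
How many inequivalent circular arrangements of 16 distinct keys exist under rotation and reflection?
(16-1)!/2 = 1307674368000/2 = 653837184000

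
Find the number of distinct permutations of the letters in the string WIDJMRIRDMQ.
11! / (2! × 1! × 1! × 2! × 2! × 1! × 2!) = 2494800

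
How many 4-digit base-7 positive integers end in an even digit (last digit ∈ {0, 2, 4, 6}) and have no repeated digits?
Last∈{0,2,4,6}. Last=0: 120. Last nonzero: 3×5×P(5,2) = 300. Total = 420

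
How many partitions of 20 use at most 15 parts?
By conjugation, equals partitions of 20 into parts ≤ 15. Let r_j(i) = number of partitions of i into parts ≤ j, for i = 0..20. r_1(i) = 1 for all i; r_j(i) = r_{j-1}(i) + r_j(i-j). Rows j = 2..15: ≤2: 1 1 2 2 3 3 4 4 5 5 6 6 7 7 8 8 9 9 10 10 11; ≤3: 1 1 2 3 4 5 7 8 10 12 14 16 19 21 24 27 30 33 37 40 44; ≤4: 1 1 2 3 5 6 9 11 15 18 23 27 34 39 47 54 64 72 84 94 108; ≤5: 1 1 2 3 5 7 10 13 18 23 30 37 47 57 70 84 101 119 141 164 192; ≤6: 1 1 2 3 5 7 11 14 20 26 35 44 58 71 90 110 136 163 199 235 282; ≤7: 1 1 2 3 5 7 11 15 21 28 38 49 65 82 105 131 164 201 248 300 364; ≤8: 1 1 2 3 5 7 11 15 22 29 40 52 70 89 116 146 186 230 288 352 434; ≤9: 1 1 2 3 5 7 11 15 22 30 41 54 73 94 123 157 201 252 318 393 488; ≤10: 1 1 2 3 5 7 11 15 22 30 42 55 75 97 128 164 212 267 340 423 530; ≤11: 1 1 2 3 5 7 11 15 22 30 42 56 76 99 131 169 219 278 355 445 560; ≤12: 1 1 2 3 5 7 11 15 22 30 42 56 77 100 133 172 224 285 366 460 582; ≤13: 1 1 2 3 5 7 11 15 22 30 42 56 77 101 134 174 227 290 373 471 597; ≤14: 1 1 2 3 5 7 11 15 22 30 42 56 77 101 135 175 229 293 378 478 608; ≤15: 1 1 2 3 5 7 11 15 22 30 42 56 77 101 135 176 230 295 381 483 615. r_15(20) = 615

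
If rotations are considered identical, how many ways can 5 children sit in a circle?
Circular: fix one position, arrange the rest. (5-1)! = 24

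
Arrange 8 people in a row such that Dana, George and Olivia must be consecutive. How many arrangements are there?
Treat the 3 as one block: (8-3+1)! × 3! = 720 × 6 = 4320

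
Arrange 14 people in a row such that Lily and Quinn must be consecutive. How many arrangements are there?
Treat the 2 as one block: (14-2+1)! × 2! = 6227020800 × 2 = 12454041600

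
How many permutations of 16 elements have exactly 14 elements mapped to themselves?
Choose the 14 fixed points C(16,14) = 120, derange the rest: !2 = Σ_{j=0}^{2} (-1)^j·2!/j! = 2 - 2 + 1 = 1. Product = 120 × 1 = 120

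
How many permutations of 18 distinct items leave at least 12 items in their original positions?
Exactly j fixed points: C(18,j)·!(18-j); sum over j ≥ 12 (derangement numbers via !m = (m-1)·(!(m-1) + !(m-2)): !0..!6 = 1, 0, 1, 2, 9, 44, 265). Σ_{j=12}^{18} C(18,j)·!(18-j) = C(18,12)·!6 + C(18,13)·!5 + C(18,14)·!4 + C(18,15)·!3 + C(18,16)·!2 + C(18,17)·!1 + C(18,18)·!0 = 18564·265 + 8568·44 + 3060·9 + 816·2 + 153·1 + 18·0 + 1·1 = 5325778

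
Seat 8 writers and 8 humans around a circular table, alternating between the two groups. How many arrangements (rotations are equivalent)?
Fix one of the writers: (8-1)! ways for the remaining writers, × 8! ways for the humans = 5040 × 40320 = 203212800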